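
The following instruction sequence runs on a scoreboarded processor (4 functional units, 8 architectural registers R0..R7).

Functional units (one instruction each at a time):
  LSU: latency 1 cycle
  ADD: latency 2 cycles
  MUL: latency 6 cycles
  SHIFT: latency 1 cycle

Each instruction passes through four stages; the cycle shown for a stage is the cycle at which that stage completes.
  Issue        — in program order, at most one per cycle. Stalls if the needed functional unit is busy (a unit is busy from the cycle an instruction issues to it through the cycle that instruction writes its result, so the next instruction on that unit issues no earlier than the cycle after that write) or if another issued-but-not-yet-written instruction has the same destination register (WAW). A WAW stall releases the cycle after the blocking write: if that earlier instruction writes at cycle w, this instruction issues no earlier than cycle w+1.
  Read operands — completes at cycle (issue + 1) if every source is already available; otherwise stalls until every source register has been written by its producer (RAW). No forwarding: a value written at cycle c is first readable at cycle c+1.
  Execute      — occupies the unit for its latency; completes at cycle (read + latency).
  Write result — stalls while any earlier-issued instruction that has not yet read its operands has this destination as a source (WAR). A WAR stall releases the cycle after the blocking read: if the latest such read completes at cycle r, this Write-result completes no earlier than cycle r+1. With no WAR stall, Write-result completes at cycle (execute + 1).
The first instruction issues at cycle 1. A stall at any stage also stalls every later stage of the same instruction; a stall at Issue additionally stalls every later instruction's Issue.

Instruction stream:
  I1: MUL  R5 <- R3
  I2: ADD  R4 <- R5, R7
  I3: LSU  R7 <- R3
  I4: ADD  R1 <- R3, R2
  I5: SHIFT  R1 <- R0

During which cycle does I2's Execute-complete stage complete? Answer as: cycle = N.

t=1  I1 dispatched to MUL
t=2  I1 operands ready · I2 dispatched to ADD
t=3  I3 dispatched to LSU
t=4  I3 operands ready
t=5  I3 complete
t=8  I1 complete
t=9  R5←I1
t=10  I2 operands ready
t=11  R7←I3
t=12  I2 complete
t=13  R4←I2
t=14  I4 dispatched to ADD
t=15  I4 operands ready
t=17  I4 complete
t=18  R1←I4
t=19  I5 dispatched to SHIFT
t=20  I5 operands ready
t=21  I5 complete
t=22  R1←I5

cycle = 12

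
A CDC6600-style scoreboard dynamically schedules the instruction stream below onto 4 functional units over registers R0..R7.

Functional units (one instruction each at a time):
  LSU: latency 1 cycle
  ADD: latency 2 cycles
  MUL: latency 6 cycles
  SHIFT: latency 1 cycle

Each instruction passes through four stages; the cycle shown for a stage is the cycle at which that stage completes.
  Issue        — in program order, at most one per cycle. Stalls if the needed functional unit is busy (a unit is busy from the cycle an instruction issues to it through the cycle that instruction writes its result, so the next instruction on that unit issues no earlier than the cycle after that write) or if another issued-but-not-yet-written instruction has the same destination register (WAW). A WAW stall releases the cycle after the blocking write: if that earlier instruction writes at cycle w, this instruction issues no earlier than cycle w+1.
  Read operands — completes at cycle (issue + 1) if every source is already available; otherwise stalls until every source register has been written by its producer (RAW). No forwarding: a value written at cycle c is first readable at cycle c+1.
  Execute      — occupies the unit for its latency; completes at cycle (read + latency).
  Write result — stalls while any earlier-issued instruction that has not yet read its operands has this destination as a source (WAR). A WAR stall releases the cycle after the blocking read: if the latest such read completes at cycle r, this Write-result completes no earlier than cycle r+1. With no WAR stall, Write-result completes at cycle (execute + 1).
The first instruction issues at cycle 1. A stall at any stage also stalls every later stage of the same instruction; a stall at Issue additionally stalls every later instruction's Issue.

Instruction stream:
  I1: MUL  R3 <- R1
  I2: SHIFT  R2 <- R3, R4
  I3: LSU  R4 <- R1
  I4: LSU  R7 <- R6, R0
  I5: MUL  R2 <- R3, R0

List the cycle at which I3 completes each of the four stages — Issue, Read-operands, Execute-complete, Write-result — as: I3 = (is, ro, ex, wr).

I3 = (3, 4, 5, 11)

[1] issue I1 (MUL)
[2] I1 read-ops · issue I2 (SHIFT)
[3] issue I3 (LSU)
[4] I3 read-ops
[5] I3 finished on LSU
[8] I1 finished on MUL
[9] I1→R3
[10] I2 read-ops
[11] I2 finished on SHIFT · I3→R4
[12] I2→R2 · issue I4 (LSU)
[13] I4 read-ops · issue I5 (MUL)
[14] I4 finished on LSU · I5 read-ops
[15] I4→R7
[20] I5 finished on MUL
[21] I5→R2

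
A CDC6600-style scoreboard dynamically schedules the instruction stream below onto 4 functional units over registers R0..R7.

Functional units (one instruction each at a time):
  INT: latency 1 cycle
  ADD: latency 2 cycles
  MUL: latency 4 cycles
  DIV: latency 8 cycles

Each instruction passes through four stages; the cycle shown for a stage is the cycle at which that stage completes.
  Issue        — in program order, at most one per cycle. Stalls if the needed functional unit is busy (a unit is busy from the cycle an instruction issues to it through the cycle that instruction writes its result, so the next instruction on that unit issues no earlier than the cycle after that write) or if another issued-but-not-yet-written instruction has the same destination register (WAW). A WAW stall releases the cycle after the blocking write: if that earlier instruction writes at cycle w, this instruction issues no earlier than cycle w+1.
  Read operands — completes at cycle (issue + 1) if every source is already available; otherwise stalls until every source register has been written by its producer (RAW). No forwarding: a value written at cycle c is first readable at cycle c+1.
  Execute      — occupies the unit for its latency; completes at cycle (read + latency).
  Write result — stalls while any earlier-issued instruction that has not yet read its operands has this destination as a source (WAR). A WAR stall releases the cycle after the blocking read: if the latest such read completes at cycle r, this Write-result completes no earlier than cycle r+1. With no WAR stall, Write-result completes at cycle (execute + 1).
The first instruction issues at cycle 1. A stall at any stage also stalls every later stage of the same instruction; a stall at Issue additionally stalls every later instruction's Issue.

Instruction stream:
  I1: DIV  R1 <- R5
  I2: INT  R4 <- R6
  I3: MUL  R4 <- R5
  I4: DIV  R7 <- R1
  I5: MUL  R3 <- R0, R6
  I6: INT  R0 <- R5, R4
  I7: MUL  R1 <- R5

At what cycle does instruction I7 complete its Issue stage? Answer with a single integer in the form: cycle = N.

c1: I1 dispatched to DIV
c2: I1 operands ready, I2 dispatched to INT
c3: I2 operands ready
c4: I2 complete
c5: R4←I2
c6: I3 dispatched to MUL
c7: I3 operands ready
c10: I1 complete
c11: R1←I1, I3 complete
c12: R4←I3, I4 dispatched to DIV
c13: I4 operands ready, I5 dispatched to MUL
c14: I5 operands ready, I6 dispatched to INT
c15: I6 operands ready
c16: I6 complete
c17: R0←I6
c18: I5 complete
c19: R3←I5
c20: I7 dispatched to MUL
c21: I4 complete, I7 operands ready
c22: R7←I4
c25: I7 complete
c26: R1←I7

cycle = 20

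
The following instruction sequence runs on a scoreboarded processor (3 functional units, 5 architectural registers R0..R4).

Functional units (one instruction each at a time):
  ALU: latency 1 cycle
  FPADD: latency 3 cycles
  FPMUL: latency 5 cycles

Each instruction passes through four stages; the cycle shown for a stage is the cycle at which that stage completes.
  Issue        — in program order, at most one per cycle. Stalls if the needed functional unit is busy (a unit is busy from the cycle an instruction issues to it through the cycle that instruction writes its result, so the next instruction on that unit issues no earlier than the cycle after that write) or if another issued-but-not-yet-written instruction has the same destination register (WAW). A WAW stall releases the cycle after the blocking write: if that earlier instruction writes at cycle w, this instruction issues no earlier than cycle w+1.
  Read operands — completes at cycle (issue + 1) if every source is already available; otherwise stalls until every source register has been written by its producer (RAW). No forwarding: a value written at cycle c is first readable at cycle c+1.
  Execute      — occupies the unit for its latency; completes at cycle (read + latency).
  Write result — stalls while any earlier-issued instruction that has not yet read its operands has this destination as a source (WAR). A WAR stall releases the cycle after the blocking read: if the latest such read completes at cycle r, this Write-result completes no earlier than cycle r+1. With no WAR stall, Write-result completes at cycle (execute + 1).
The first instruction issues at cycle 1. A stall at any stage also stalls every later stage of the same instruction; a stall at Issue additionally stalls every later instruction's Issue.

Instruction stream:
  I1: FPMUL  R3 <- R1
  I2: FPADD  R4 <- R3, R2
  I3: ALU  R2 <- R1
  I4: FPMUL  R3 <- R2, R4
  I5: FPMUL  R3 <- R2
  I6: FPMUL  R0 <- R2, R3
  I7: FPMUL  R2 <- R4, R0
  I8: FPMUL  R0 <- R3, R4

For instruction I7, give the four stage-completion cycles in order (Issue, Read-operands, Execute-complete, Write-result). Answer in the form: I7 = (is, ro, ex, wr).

I7 = (37, 38, 43, 44)

[1] I1→FPMUL
[2] I1 RO | I2→FPADD
[3] I3→ALU
[4] I3 RO
[5] I3 EX
[7] I1 EX
[8] I1 WR R3
[9] I2 RO | I4→FPMUL
[10] I3 WR R2
[12] I2 EX
[13] I2 WR R4
[14] I4 RO
[19] I4 EX
[20] I4 WR R3
[21] I5→FPMUL
[22] I5 RO
[27] I5 EX
[28] I5 WR R3
[29] I6→FPMUL
[30] I6 RO
[35] I6 EX
[36] I6 WR R0
[37] I7→FPMUL
[38] I7 RO
[43] I7 EX
[44] I7 WR R2
[45] I8→FPMUL
[46] I8 RO
[51] I8 EX
[52] I8 WR R0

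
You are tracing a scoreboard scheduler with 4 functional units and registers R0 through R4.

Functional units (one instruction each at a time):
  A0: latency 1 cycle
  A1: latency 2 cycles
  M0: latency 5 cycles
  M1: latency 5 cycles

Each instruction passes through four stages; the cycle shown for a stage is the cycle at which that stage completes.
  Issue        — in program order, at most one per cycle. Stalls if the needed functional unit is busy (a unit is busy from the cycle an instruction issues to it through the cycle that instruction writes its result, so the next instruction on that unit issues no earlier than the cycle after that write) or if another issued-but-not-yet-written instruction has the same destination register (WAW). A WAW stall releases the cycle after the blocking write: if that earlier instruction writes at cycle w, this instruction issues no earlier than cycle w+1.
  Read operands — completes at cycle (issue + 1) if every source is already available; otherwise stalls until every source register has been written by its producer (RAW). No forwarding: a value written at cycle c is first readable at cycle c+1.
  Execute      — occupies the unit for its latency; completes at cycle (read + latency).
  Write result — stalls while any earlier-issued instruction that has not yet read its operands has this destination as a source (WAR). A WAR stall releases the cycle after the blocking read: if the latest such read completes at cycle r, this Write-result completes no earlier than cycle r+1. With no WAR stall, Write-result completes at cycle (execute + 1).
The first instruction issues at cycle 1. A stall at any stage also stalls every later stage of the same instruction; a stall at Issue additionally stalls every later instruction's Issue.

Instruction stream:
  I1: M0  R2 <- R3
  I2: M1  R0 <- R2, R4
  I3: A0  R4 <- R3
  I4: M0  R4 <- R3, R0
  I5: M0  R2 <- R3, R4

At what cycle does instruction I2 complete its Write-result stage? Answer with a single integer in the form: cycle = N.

c1: issue I1 (M0)
c2: I1 read-ops, issue I2 (M1)
c3: issue I3 (A0)
c4: I3 read-ops
c5: I3 finished on A0
c7: I1 finished on M0
c8: I1→R2
c9: I2 read-ops
c10: I3→R4
c11: issue I4 (M0)
c14: I2 finished on M1
c15: I2→R0
c16: I4 read-ops
c21: I4 finished on M0
c22: I4→R4
c23: issue I5 (M0)
c24: I5 read-ops
c29: I5 finished on M0
c30: I5→R2

cycle = 15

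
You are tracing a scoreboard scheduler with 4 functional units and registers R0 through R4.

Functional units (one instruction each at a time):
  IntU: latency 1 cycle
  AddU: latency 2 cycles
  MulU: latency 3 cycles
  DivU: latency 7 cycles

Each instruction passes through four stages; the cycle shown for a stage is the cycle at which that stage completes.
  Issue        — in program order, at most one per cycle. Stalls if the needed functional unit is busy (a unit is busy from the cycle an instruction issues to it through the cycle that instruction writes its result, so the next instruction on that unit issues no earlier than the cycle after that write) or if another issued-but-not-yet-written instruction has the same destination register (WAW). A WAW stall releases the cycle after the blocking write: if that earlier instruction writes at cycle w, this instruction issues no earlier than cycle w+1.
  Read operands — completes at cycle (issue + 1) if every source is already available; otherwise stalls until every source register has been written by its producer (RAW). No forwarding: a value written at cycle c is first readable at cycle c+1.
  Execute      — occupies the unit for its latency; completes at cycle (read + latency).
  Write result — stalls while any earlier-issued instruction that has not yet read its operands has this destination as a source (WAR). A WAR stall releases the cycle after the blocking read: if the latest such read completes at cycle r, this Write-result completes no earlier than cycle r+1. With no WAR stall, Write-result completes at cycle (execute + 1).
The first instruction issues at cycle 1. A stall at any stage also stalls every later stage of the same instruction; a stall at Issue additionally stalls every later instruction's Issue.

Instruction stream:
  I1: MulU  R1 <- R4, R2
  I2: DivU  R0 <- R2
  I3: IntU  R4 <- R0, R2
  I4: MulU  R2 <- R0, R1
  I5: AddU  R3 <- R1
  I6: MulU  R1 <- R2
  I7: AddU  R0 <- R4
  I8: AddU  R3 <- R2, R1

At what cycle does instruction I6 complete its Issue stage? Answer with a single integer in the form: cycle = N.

cycle = 17

[1] I1 issues→MulU
[2] I1 reads; I2 issues→DivU
[3] I2 reads; I3 issues→IntU
[5] I1 exec-done
[6] I1 writes R1
[7] I4 issues→MulU
[8] I5 issues→AddU
[9] I5 reads
[10] I2 exec-done
[11] I2 writes R0; I5 exec-done
[12] I3 reads; I4 reads; I5 writes R3
[13] I3 exec-done
[14] I3 writes R4
[15] I4 exec-done
[16] I4 writes R2
[17] I6 issues→MulU
[18] I6 reads; I7 issues→AddU
[19] I7 reads
[21] I6 exec-done; I7 exec-done
[22] I6 writes R1; I7 writes R0
[23] I8 issues→AddU
[24] I8 reads
[26] I8 exec-done
[27] I8 writes R3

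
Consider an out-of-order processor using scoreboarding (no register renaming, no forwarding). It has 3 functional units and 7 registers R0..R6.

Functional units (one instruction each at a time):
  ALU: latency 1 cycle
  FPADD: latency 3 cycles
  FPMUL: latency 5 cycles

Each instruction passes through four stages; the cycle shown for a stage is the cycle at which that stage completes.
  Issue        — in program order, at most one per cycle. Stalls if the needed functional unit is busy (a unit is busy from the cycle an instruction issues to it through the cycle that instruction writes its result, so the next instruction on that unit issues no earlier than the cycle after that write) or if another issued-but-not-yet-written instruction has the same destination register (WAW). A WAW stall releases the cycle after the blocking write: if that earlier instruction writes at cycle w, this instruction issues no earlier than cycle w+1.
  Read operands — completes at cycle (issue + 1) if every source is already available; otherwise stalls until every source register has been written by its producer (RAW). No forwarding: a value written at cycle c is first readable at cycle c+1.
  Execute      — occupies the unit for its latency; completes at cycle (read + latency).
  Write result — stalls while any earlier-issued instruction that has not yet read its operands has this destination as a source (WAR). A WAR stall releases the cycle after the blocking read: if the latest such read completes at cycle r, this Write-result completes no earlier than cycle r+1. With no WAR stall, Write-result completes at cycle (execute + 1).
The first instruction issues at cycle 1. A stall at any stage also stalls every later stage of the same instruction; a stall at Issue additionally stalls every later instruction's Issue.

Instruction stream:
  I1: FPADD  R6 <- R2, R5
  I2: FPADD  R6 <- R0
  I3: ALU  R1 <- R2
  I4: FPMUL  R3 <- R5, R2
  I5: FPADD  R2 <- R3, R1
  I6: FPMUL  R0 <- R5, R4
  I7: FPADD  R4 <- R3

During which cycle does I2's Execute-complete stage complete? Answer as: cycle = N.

cycle = 11

I1  is:1  ro:2  ex:5  wr:6
I2  is:7  ro:8  ex:11  wr:12  — struct: FPADD busy until I1 writes@6
I3  is:8  ro:9  ex:10  wr:11
I4  is:9  ro:10  ex:15  wr:16
I5  is:13  ro:17  ex:20  wr:21  — struct: FPADD busy until I2 writes@12, RAW R3: wait I4 write@16
I6  is:17  ro:18  ex:23  wr:24  — struct: FPMUL busy until I4 writes@16
I7  is:22  ro:23  ex:26  wr:27  — struct: FPADD busy until I5 writes@21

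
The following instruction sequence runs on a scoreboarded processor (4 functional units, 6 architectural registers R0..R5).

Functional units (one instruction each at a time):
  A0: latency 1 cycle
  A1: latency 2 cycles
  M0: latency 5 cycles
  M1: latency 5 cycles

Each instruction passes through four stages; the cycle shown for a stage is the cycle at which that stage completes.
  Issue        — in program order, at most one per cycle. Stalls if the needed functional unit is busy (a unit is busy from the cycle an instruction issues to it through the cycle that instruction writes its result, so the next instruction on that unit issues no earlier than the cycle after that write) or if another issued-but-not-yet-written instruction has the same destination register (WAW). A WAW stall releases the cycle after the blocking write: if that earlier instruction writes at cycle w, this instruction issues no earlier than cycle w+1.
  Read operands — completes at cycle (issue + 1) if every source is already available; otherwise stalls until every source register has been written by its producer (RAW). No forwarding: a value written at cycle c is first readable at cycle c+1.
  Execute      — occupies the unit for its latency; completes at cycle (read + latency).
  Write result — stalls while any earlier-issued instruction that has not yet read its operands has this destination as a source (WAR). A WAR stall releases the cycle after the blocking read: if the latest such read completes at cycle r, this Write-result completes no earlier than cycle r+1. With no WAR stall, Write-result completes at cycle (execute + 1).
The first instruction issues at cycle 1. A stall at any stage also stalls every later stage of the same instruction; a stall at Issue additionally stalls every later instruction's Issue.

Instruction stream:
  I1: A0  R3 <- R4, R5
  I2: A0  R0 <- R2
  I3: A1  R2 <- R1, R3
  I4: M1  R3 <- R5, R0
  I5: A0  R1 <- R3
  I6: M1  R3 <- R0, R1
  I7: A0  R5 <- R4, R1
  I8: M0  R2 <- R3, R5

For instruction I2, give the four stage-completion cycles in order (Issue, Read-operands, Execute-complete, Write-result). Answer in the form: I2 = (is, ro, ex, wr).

t=1  I1→A0
t=2  I1 RO
t=3  I1 EX
t=4  I1 WR R3
t=5  I2→A0
t=6  I2 RO | I3→A1
t=7  I2 EX | I3 RO | I4→M1
t=8  I2 WR R0
t=9  I3 EX | I4 RO | I5→A0
t=10  I3 WR R2
t=14  I4 EX
t=15  I4 WR R3
t=16  I5 RO | I6→M1
t=17  I5 EX
t=18  I5 WR R1
t=19  I6 RO | I7→A0
t=20  I7 RO | I8→M0
t=21  I7 EX
t=22  I7 WR R5
t=24  I6 EX
t=25  I6 WR R3
t=26  I8 RO
t=31  I8 EX
t=32  I8 WR R2

I2 = (5, 6, 7, 8)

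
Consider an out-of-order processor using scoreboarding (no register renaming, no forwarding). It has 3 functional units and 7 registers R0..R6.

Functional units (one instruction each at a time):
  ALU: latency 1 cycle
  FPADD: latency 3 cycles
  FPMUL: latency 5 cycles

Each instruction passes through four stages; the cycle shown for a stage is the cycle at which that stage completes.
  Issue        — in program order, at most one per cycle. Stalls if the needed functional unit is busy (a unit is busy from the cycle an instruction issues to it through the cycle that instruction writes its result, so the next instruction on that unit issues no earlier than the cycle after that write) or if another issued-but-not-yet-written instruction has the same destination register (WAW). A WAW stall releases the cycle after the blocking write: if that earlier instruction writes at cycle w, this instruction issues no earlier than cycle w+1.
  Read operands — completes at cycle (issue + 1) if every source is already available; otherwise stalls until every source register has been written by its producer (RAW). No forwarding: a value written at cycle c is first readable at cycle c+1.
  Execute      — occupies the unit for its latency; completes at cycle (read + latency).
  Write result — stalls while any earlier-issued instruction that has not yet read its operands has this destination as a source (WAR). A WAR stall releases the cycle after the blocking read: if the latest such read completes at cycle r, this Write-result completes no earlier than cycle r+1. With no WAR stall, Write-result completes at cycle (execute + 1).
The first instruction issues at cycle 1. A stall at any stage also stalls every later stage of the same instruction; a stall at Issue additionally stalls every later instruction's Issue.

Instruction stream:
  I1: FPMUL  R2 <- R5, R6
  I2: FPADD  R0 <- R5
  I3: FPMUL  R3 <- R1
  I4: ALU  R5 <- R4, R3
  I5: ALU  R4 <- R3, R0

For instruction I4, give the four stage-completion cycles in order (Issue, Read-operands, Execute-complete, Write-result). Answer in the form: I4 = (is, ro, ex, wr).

I4 = (10, 17, 18, 19)

I1: IS=1 RO=2 EX=7 WR=8
I2: IS=2 RO=3 EX=6 WR=7
I3: IS=9 RO=10 EX=15 WR=16  [struct: FPMUL busy until I1 writes@8]
I4: IS=10 RO=17 EX=18 WR=19  [RAW R3: wait I3 write@16]
I5: IS=20 RO=21 EX=22 WR=23  [struct: ALU busy until I4 writes@19]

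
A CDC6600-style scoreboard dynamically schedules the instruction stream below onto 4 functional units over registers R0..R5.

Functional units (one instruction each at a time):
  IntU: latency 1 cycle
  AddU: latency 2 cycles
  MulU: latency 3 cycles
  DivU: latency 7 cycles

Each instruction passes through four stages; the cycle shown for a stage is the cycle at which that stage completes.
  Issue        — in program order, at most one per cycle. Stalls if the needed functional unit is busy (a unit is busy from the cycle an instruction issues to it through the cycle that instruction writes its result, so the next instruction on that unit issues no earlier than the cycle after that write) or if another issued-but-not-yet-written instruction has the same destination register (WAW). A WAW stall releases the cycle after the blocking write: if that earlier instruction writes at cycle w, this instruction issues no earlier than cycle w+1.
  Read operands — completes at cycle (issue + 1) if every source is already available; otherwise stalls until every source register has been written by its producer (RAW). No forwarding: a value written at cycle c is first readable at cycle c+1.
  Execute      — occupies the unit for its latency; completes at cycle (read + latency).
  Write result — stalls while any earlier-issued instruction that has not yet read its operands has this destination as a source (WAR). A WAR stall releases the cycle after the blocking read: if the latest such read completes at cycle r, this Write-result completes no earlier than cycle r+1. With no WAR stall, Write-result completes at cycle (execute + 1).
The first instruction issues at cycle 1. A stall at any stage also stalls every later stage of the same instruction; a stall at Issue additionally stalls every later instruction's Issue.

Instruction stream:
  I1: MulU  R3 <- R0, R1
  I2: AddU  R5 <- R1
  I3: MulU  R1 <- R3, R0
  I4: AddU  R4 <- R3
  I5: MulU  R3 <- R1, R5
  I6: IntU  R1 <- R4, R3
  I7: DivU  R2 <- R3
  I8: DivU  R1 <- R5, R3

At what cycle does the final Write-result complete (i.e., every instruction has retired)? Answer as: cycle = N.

[1] issue I1 (MulU)
[2] I1 read-ops, issue I2 (AddU)
[3] I2 read-ops
[5] I1 finished on MulU, I2 finished on AddU
[6] I1→R3, I2→R5
[7] issue I3 (MulU)
[8] I3 read-ops, issue I4 (AddU)
[9] I4 read-ops
[11] I3 finished on MulU, I4 finished on AddU
[12] I3→R1, I4→R4
[13] issue I5 (MulU)
[14] I5 read-ops, issue I6 (IntU)
[15] issue I7 (DivU)
[17] I5 finished on MulU
[18] I5→R3
[19] I6 read-ops, I7 read-ops
[20] I6 finished on IntU
[21] I6→R1
[26] I7 finished on DivU
[27] I7→R2
[28] issue I8 (DivU)
[29] I8 read-ops
[36] I8 finished on DivU
[37] I8→R1

cycle = 37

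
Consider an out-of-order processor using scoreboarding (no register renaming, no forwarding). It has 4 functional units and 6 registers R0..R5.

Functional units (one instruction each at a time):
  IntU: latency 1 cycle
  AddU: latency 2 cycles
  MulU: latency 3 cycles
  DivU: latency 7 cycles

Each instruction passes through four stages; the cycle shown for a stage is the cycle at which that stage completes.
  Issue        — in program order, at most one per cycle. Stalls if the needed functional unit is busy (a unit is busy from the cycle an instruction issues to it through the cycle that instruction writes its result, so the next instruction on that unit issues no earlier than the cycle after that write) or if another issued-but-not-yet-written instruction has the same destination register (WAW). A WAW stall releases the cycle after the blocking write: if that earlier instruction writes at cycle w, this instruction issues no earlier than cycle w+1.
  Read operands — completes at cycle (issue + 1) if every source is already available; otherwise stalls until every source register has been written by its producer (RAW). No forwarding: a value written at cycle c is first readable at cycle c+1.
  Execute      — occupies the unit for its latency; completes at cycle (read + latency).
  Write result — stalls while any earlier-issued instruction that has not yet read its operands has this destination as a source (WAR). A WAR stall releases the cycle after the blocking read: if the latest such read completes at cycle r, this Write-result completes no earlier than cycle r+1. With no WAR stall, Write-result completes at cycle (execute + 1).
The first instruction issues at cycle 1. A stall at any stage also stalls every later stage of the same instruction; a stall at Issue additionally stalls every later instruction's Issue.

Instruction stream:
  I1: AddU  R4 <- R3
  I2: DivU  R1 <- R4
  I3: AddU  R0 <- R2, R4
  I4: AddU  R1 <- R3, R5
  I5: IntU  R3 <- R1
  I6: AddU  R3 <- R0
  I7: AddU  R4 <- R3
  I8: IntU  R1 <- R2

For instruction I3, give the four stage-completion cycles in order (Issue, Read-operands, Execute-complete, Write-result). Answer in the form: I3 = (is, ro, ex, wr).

I3 = (6, 7, 9, 10)

cycle 1: I1 dispatched to AddU
cycle 2: I1 operands ready | I2 dispatched to DivU
cycle 4: I1 complete
cycle 5: R4←I1
cycle 6: I2 operands ready | I3 dispatched to AddU
cycle 7: I3 operands ready
cycle 9: I3 complete
cycle 10: R0←I3
cycle 13: I2 complete
cycle 14: R1←I2
cycle 15: I4 dispatched to AddU
cycle 16: I4 operands ready | I5 dispatched to IntU
cycle 18: I4 complete
cycle 19: R1←I4
cycle 20: I5 operands ready
cycle 21: I5 complete
cycle 22: R3←I5
cycle 23: I6 dispatched to AddU
cycle 24: I6 operands ready
cycle 26: I6 complete
cycle 27: R3←I6
cycle 28: I7 dispatched to AddU
cycle 29: I7 operands ready | I8 dispatched to IntU
cycle 30: I8 operands ready
cycle 31: I7 complete | I8 complete
cycle 32: R4←I7 | R1←I8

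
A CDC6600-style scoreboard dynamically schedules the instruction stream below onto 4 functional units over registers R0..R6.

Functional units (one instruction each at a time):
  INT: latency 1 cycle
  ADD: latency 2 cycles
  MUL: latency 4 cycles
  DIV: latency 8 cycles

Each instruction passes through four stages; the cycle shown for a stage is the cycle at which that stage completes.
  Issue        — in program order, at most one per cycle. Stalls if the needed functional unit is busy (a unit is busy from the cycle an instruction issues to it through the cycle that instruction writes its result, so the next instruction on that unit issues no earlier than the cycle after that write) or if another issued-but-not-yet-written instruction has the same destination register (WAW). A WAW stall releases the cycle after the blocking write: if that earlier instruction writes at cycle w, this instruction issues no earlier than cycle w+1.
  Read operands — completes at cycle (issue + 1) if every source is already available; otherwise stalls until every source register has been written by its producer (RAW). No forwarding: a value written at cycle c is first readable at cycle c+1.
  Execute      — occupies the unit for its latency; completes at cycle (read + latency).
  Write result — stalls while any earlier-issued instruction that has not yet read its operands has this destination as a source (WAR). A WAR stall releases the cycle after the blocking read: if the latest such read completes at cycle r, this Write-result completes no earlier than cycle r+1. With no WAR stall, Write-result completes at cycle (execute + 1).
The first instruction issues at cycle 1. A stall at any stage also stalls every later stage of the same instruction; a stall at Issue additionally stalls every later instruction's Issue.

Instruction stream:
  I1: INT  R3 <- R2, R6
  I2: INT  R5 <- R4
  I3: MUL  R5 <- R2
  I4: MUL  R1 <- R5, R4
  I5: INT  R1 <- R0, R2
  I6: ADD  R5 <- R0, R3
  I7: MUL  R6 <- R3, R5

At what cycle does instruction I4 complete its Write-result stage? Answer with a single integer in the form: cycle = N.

cycle = 22

I1: IS=1 RO=2 EX=3 WR=4
I2: IS=5 RO=6 EX=7 WR=8  [struct: INT busy until I1 writes@4]
I3: IS=9 RO=10 EX=14 WR=15  [WAW R5: wait I2 write@8]
I4: IS=16 RO=17 EX=21 WR=22  [struct: MUL busy until I3 writes@15]
I5: IS=23 RO=24 EX=25 WR=26  [WAW R1: wait I4 write@22]
I6: IS=24 RO=25 EX=27 WR=28
I7: IS=25 RO=29 EX=33 WR=34  [RAW R5: wait I6 write@28]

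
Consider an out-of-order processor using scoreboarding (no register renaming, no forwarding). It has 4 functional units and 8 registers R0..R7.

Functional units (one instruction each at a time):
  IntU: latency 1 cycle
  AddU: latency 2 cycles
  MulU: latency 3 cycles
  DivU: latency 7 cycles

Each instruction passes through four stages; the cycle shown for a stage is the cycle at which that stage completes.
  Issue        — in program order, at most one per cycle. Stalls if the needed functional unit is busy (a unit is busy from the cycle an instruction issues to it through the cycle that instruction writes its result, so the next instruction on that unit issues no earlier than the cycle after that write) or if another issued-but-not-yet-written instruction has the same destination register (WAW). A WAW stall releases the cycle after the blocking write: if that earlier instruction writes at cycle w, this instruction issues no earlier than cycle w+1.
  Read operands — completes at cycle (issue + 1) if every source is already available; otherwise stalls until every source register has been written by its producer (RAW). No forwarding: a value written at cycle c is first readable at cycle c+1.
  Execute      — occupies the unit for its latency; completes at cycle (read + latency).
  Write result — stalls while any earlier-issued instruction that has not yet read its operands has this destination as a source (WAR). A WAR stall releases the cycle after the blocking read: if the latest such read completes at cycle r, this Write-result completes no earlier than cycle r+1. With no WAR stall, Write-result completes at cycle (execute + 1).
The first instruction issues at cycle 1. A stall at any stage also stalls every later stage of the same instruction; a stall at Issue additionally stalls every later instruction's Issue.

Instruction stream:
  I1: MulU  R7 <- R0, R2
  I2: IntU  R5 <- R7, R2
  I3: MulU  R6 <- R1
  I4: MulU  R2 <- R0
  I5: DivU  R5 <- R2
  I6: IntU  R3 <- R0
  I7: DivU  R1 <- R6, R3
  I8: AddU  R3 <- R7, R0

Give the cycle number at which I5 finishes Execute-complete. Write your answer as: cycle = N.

[1] I1 dispatched to MulU
[2] I1 operands ready | I2 dispatched to IntU
[5] I1 complete
[6] R7←I1
[7] I2 operands ready | I3 dispatched to MulU
[8] I2 complete | I3 operands ready
[9] R5←I2
[11] I3 complete
[12] R6←I3
[13] I4 dispatched to MulU
[14] I4 operands ready | I5 dispatched to DivU
[15] I6 dispatched to IntU
[16] I6 operands ready
[17] I4 complete | I6 complete
[18] R2←I4 | R3←I6
[19] I5 operands ready
[26] I5 complete
[27] R5←I5
[28] I7 dispatched to DivU
[29] I7 operands ready | I8 dispatched to AddU
[30] I8 operands ready
[32] I8 complete
[33] R3←I8
[36] I7 complete
[37] R1←I7

cycle = 26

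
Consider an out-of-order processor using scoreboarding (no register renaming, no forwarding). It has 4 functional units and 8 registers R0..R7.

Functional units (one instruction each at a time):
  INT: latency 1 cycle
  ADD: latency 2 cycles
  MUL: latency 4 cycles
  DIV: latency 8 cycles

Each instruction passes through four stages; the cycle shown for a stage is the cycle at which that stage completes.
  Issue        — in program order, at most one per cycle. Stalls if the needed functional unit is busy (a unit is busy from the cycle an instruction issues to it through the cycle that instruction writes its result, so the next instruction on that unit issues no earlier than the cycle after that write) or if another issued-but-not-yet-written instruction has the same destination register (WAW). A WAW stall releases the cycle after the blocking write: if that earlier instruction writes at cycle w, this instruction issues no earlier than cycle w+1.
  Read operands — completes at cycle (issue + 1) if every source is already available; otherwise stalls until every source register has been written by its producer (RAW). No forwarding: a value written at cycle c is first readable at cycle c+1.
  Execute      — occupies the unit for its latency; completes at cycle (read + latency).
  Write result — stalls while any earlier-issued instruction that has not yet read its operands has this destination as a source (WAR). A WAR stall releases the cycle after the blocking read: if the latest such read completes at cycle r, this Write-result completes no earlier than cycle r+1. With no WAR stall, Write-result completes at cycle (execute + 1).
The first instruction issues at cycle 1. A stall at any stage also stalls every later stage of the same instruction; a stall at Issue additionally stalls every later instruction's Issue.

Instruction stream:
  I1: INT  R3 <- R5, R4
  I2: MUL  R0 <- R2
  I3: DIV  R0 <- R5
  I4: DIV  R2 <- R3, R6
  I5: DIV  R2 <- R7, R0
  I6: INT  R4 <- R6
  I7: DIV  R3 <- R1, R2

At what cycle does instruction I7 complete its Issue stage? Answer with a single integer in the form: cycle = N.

  I1 | 1 | 2 | 3 | 4
  I2 | 2 | 3 | 7 | 8
  I3 | 9 | 10 | 18 | 19   WAW R0: wait I2 write@8
  I4 | 20 | 21 | 29 | 30   struct: DIV busy until I3 writes@19
  I5 | 31 | 32 | 40 | 41   struct: DIV busy until I4 writes@30
  I6 | 32 | 33 | 34 | 35
  I7 | 42 | 43 | 51 | 52   struct: DIV busy until I5 writes@41

cycle = 42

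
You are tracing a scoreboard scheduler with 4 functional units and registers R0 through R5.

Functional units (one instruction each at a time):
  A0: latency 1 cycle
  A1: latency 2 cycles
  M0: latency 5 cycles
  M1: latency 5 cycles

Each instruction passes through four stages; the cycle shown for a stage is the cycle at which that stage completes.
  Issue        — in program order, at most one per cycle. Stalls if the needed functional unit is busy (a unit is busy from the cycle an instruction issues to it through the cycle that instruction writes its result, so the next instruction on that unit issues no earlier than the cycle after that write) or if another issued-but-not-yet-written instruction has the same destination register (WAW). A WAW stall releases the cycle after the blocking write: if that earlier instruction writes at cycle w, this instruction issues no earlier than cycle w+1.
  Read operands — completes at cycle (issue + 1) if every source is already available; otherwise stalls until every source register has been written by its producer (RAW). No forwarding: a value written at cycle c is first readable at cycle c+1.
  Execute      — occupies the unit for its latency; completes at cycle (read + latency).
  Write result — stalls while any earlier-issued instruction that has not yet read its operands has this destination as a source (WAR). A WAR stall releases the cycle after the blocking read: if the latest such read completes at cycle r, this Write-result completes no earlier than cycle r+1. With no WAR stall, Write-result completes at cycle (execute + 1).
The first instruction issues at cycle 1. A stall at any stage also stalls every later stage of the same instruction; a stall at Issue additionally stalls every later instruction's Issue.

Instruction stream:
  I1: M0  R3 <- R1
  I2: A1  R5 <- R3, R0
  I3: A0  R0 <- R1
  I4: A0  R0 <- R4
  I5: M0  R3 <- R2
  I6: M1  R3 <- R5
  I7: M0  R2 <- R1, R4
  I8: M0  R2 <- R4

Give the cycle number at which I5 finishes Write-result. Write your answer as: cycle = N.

cycle = 19

[1] I1→M0
[2] I1 RO, I2→A1
[3] I3→A0
[4] I3 RO
[5] I3 EX
[7] I1 EX
[8] I1 WR R3
[9] I2 RO
[10] I3 WR R0
[11] I2 EX, I4→A0
[12] I2 WR R5, I4 RO, I5→M0
[13] I4 EX, I5 RO
[14] I4 WR R0
[18] I5 EX
[19] I5 WR R3
[20] I6→M1
[21] I6 RO, I7→M0
[22] I7 RO
[26] I6 EX
[27] I6 WR R3, I7 EX
[28] I7 WR R2
[29] I8→M0
[30] I8 RO
[35] I8 EX
[36] I8 WR R2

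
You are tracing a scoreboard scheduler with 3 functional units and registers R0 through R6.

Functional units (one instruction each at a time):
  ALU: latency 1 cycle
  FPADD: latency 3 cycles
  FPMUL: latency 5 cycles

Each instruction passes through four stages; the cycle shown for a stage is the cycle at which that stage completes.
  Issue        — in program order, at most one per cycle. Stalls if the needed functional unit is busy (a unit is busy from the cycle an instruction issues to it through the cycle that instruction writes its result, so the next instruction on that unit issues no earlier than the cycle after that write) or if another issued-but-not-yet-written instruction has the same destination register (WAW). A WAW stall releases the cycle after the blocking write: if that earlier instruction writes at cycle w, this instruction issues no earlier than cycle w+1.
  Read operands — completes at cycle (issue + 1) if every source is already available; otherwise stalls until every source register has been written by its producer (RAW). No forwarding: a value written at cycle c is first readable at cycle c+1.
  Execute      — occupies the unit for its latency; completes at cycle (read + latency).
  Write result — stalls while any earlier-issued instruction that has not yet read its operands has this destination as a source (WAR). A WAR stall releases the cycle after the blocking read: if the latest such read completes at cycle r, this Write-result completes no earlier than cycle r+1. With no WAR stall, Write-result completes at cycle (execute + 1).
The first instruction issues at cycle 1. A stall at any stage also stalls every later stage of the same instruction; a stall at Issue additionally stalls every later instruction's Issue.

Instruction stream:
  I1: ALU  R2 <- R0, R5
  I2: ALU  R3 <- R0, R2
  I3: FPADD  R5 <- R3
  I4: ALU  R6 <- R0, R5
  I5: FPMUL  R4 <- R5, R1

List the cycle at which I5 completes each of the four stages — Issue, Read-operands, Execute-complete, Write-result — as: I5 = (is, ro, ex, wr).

I5 = (10, 14, 19, 20)

c1: issue I1 (ALU)
c2: I1 read-ops
c3: I1 finished on ALU
c4: I1→R2
c5: issue I2 (ALU)
c6: I2 read-ops | issue I3 (FPADD)
c7: I2 finished on ALU
c8: I2→R3
c9: I3 read-ops | issue I4 (ALU)
c10: issue I5 (FPMUL)
c12: I3 finished on FPADD
c13: I3→R5
c14: I4 read-ops | I5 read-ops
c15: I4 finished on ALU
c16: I4→R6
c19: I5 finished on FPMUL
c20: I5→R4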